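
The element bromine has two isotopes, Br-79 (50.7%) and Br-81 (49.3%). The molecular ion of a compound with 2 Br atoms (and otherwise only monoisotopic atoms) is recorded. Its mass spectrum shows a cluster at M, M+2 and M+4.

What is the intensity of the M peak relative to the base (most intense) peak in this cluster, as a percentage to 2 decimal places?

Term probabilities: M 0.2570, M+2 0.4999, M+4 0.2430. Base peak = M+2.
P(M+2) = C(2,1) × 0.507^1 × 0.493^1 = 2 × 0.5070 × 0.4930 = 0.499902 (base)
P(M) = C(2,0) × 0.507^2 × 0.493^0 = 1 × 0.257049 × 1.0000 = 0.257049
Relative intensity = 0.257049 / 0.499902 × 100 = 51.42

51.42%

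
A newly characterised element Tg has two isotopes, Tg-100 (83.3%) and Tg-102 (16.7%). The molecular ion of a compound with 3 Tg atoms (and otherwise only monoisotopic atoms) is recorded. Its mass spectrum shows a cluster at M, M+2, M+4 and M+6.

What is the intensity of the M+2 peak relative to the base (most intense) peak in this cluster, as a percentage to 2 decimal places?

Term probabilities: M 0.5780, M+2 0.3476, M+4 0.0697, M+6 0.0047. Base peak = M.
P(M) = C(3,0) × 0.833^3 × 0.167^0 = 1 × 0.57800954 × 1.0000 = 0.578010 (base)
P(M+2) = C(3,1) × 0.833^2 × 0.167^1 = 3 × 0.693889 × 0.1670 = 0.347638
Relative intensity = 0.347638 / 0.578010 × 100 = 60.14

60.14%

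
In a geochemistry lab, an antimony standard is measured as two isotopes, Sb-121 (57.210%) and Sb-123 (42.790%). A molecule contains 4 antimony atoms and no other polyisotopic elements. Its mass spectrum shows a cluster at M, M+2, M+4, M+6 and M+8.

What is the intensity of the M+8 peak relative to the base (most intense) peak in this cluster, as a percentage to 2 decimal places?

9.32%

Term probabilities: M 0.1071, M+2 0.3205, M+4 0.3596, M+6 0.1793, M+8 0.0335. Base peak = M+4.
P(M+4) = C(4,2) × 0.57210^2 × 0.42790^2 = 6 × 0.32729841 × 0.18309841 = 0.359567 (base)
P(M+8) = C(4,4) × 0.57210^0 × 0.42790^4 = 1 × 1.0000 × 0.03352503 = 0.033525
Relative intensity = 0.033525 / 0.359567 × 100 = 9.32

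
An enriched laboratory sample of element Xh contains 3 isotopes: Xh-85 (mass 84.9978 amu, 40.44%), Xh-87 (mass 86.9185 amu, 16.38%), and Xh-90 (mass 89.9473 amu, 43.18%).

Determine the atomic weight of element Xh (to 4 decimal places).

87.4496 amu

Weight each isotope mass by its fractional abundance: 0.4044 × 84.9978 + 0.1638 × 86.9185 + 0.4318 × 89.9473
= 34.37311 + 14.23725 + 38.83924 = 87.44960 amu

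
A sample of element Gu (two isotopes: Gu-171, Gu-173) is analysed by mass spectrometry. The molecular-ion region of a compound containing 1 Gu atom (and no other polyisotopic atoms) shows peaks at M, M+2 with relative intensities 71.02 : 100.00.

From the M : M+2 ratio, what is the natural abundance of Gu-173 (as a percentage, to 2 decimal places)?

58.47%

Let p = fractional abundance of Gu-171. I(M+2)/I(M) = [C(1,1)·p^0·(1−p)] / p^1 = 1·(1−p)/p = 100.00/71.02 = 1.4081
(1−p)/p = 1.4081/1 = 1.4081  ⇒  p = 1/(1 + 1.4081) = 0.4153
Gu-171: 41.53%, Gu-173: 58.47%.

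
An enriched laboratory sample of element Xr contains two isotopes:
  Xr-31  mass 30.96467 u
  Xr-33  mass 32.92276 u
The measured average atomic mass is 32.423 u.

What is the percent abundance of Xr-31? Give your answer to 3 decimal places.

Writing the weighted mean with unknown fraction x of Xr-31:
30.96467·x + 32.92276·(1 − x) = 32.423
(30.96467 − 32.92276)·x = 32.423 − 32.92276
x = -0.49976 / -1.95809 = 0.25523 → 25.523% Xr-31, 74.477% Xr-33.

25.523%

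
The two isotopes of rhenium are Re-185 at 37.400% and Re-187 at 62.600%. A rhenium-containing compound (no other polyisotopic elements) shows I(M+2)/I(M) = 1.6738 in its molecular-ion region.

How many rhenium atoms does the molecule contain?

1

For n independent Re atoms, I(M+2)/I(M) = n · (abundance Re-187) / (abundance Re-185) = n · 0.62600/0.37400.
n = 1.6738 × 0.37400/0.62600 = 1.00 ≈ 1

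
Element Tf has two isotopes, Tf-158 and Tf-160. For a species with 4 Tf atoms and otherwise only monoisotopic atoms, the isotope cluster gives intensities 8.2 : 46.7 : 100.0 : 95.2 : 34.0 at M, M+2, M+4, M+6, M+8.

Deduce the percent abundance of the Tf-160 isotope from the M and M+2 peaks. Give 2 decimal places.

Write p for the Tf-158 fraction. I(M+2)/I(M) = [C(4,1)·p^3·(1−p)] / p^4 = 4·(1−p)/p = 46.7/8.2 = 5.6951
(1−p)/p = 5.6951/4 = 1.4238  ⇒  p = 1/(1 + 1.4238) = 0.4126
Tf-158: 41.26%, Tf-160: 58.74%.

58.74%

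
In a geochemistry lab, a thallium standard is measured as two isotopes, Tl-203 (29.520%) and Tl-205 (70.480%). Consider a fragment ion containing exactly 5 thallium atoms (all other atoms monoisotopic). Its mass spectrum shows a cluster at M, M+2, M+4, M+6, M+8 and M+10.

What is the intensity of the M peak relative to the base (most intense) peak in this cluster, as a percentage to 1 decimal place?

(0.29520 + 0.70480)^5 gives M 0.0022, M+2 0.0268, M+4 0.1278, M+6 0.3051, M+8 0.3642, M+10 0.1739; the largest is M+8.
P(M+8) = C(5,4) × 0.29520^1 × 0.70480^4 = 5 × 0.2952 × 0.24675365 = 0.364208 (base)
P(M) = C(5,0) × 0.29520^5 × 0.70480^0 = 1 × 0.00224172 × 1.0000 = 0.002242
Relative intensity = 0.002242 / 0.364208 × 100 = 0.6

0.6%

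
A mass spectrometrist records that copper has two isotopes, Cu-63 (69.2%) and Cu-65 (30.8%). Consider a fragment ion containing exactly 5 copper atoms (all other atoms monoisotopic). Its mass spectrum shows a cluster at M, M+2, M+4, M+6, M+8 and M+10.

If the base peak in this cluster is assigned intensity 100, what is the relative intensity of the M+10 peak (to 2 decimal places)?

0.78

(0.692 + 0.308)^5 gives M 0.1587, M+2 0.3531, M+4 0.3144, M+6 0.1399, M+8 0.0311, M+10 0.0028; the largest is M+2.
P(M+2) = C(5,1) × 0.692^4 × 0.308^1 = 5 × 0.22931073 × 0.3080 = 0.353139 (base)
P(M+10) = C(5,5) × 0.692^0 × 0.308^5 = 1 × 1.0000 × 0.00277175 = 0.002772
Relative intensity = 0.002772 / 0.353139 × 100 = 0.78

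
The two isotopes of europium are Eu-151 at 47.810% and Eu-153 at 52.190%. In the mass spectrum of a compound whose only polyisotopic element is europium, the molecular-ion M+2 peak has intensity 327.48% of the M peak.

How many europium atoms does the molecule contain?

3

With n Eu atoms, P(M+2)/P(M) = C(n,1)·p^(n−1)q / p^n = n·q/p = n · 0.52190/0.47810.
n = 3.2748 × 0.47810/0.52190 = 3.00 ≈ 3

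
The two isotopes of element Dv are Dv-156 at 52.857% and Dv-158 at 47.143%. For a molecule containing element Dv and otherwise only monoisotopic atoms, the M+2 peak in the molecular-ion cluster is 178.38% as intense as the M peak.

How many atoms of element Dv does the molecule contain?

2

For n independent Dv atoms, I(M+2)/I(M) = n · (abundance Dv-158) / (abundance Dv-156) = n · 0.47143/0.52857.
n = 1.7838 × 0.52857/0.47143 = 2.00 ≈ 2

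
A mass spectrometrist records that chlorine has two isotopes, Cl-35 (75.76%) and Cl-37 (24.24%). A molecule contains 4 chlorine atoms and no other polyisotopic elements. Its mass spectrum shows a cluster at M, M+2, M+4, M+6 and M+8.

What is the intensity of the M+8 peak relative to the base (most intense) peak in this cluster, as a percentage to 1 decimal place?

0.8%

Term probabilities: M 0.3294, M+2 0.4216, M+4 0.2023, M+6 0.0432, M+8 0.0035. Base peak = M+2.
P(M+2) = C(4,1) × 0.7576^3 × 0.2424^1 = 4 × 0.4348304 × 0.2424 = 0.421612 (base)
P(M+8) = C(4,4) × 0.7576^0 × 0.2424^4 = 1 × 1.0000 × 0.00345247 = 0.003452
Relative intensity = 0.003452 / 0.421612 × 100 = 0.8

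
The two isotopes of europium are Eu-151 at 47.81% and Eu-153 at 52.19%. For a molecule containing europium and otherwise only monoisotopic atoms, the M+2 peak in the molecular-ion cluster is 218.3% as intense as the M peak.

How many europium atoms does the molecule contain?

2

The M+2/M ratio from n Eu atoms is n · q/p = n · 0.5219/0.4781.
n = 2.183 × 0.4781/0.5219 = 2.00 ≈ 2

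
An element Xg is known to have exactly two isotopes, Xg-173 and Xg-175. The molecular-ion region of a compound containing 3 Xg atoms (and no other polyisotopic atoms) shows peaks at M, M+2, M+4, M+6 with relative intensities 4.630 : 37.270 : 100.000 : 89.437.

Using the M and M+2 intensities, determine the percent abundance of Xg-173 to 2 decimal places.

27.15%

Let p = fractional abundance of Xg-173. I(M+2)/I(M) = [C(3,1)·p^2·(1−p)] / p^3 = 3·(1−p)/p = 37.270/4.630 = 8.0497
(1−p)/p = 8.0497/3 = 2.6832  ⇒  p = 1/(1 + 2.6832) = 0.2715
Xg-173: 27.15%, Xg-175: 72.85%.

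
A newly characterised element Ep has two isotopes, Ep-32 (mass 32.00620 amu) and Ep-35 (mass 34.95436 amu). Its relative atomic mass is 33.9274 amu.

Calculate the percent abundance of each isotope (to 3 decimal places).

With x = fraction of Ep-32 (so Ep-35 is 1 − x):
32.00620·x + 34.95436·(1 − x) = 33.9274
(32.00620 − 34.95436)·x = 33.9274 − 34.95436
x = -1.02696 / -2.94816 = 0.34834 → 34.834% Ep-32, 65.166% Ep-35.

Ep-32: 34.834%, Ep-35: 65.166%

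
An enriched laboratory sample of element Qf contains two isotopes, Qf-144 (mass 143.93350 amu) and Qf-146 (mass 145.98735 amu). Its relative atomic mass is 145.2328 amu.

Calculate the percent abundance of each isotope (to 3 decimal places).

Qf-144: 36.738%, Qf-146: 63.262%

Let x be the fractional abundance of Qf-144; then Qf-146 has abundance 1 − x.
143.93350·x + 145.98735·(1 − x) = 145.2328
(143.93350 − 145.98735)·x = 145.2328 − 145.98735
x = -0.75455 / -2.05385 = 0.36738 → 36.738% Qf-144, 63.262% Qf-146.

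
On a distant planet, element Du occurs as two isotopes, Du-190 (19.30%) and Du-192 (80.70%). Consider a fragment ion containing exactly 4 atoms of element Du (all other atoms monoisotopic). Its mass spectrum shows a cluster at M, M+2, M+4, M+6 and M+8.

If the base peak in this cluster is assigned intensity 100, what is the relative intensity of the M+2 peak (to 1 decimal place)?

Binomial terms of (0.1930 + 0.8070)^4: M 0.0014, M+2 0.0232, M+4 0.1456, M+6 0.4057, M+8 0.4241 → M+8 is the base peak.
P(M+8) = C(4,4) × 0.1930^0 × 0.8070^4 = 1 × 1.0000 × 0.42412526 = 0.424125 (base)
P(M+2) = C(4,1) × 0.1930^3 × 0.8070^1 = 4 × 0.00718906 × 0.8070 = 0.023206
Relative intensity = 0.023206 / 0.424125 × 100 = 5.5

5.5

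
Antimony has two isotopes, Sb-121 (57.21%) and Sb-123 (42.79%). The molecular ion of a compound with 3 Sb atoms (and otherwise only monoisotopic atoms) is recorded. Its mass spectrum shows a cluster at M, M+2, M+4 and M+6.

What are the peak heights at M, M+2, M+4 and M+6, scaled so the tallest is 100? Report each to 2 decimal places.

Each Sb atom is independently Sb-121 (p = 0.5721) or Sb-123 (q = 0.4279); the cluster is the binomial expansion (p + q)^3.
P(M) = 0.5721^3 = 0.187247
P(M+2) = 3 × 0.5721^2 × 0.4279^1 = 0.420153
P(M+4) = 3 × 0.5721^1 × 0.4279^2 = 0.314252
P(M+6) = 0.4279^3 = 0.078348
The M+2 peak is largest (0.420153); scaling to 100 gives 44.57 : 100.00 : 74.79 : 18.65.

44.57 : 100.00 : 74.79 : 18.65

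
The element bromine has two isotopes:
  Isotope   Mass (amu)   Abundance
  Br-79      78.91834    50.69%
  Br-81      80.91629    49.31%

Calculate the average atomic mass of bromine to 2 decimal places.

The abundance-weighted mean is 0.5069 × 78.91834 + 0.4931 × 80.91629
= 40.003707 + 39.899823 = 79.903530 amu

79.90 amu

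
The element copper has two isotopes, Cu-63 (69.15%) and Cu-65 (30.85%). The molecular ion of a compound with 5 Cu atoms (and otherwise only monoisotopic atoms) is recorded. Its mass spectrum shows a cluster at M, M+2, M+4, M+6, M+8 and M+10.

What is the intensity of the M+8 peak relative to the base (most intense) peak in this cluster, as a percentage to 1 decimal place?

(0.6915 + 0.3085)^5 gives M 0.1581, M+2 0.3527, M+4 0.3147, M+6 0.1404, M+8 0.0313, M+10 0.0028; the largest is M+2.
P(M+2) = C(5,1) × 0.6915^4 × 0.3085^1 = 5 × 0.2286487 × 0.3085 = 0.352691 (base)
P(M+8) = C(5,4) × 0.6915^1 × 0.3085^4 = 5 × 0.6915 × 0.00905776 = 0.031317
Relative intensity = 0.031317 / 0.352691 × 100 = 8.9

8.9%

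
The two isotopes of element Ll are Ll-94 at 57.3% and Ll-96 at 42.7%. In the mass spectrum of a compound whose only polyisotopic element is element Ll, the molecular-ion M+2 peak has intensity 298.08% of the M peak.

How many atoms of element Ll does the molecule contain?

For n independent Ll atoms, I(M+2)/I(M) = n · (abundance Ll-96) / (abundance Ll-94) = n · 0.427/0.573.
n = 2.9808 × 0.573/0.427 = 4.00 ≈ 4

4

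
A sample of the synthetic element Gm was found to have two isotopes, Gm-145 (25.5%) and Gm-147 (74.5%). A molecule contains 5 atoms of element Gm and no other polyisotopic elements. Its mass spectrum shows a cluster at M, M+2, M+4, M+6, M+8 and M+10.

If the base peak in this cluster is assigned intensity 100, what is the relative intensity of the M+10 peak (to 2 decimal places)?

(0.255 + 0.745)^5 gives M 0.0011, M+2 0.0158, M+4 0.0920, M+6 0.2689, M+8 0.3928, M+10 0.2295; the largest is M+8.
P(M+8) = C(5,4) × 0.255^1 × 0.745^4 = 5 × 0.2550 × 0.30805275 = 0.392767 (base)
P(M+10) = C(5,5) × 0.255^0 × 0.745^5 = 1 × 1.0000 × 0.2294993 = 0.229499
Relative intensity = 0.229499 / 0.392767 × 100 = 58.43

58.43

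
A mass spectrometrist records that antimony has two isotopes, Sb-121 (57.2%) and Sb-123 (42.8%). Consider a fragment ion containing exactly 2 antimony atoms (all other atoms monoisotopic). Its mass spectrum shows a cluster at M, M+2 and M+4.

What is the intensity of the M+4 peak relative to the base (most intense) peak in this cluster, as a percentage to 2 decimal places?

37.41%

Binomial terms of (0.572 + 0.428)^2: M 0.3272, M+2 0.4896, M+4 0.1832 → M+2 is the base peak.
P(M+2) = C(2,1) × 0.572^1 × 0.428^1 = 2 × 0.5720 × 0.4280 = 0.489632 (base)
P(M+4) = C(2,2) × 0.572^0 × 0.428^2 = 1 × 1.0000 × 0.183184 = 0.183184
Relative intensity = 0.183184 / 0.489632 × 100 = 37.41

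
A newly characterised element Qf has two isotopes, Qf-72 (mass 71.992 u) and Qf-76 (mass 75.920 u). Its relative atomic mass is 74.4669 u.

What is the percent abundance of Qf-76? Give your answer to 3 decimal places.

63.007%

With x = fraction of Qf-72 (so Qf-76 is 1 − x):
71.992·x + 75.920·(1 − x) = 74.4669
(71.992 − 75.920)·x = 74.4669 − 75.920
x = -1.4531 / -3.928 = 0.36993 → 36.993% Qf-72, 63.007% Qf-76.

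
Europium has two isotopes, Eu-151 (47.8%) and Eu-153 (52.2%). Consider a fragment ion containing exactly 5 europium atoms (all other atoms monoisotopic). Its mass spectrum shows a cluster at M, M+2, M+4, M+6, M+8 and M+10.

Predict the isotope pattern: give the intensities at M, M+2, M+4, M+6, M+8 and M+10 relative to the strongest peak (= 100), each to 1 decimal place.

Expanding (0.478 + 0.522)^5:
P(M) = 0.478^5 = 0.024954
P(M+2) = 5 × 0.478^4 × 0.522^1 = 0.136255
P(M+4) = 10 × 0.478^3 × 0.522^2 = 0.297594
P(M+6) = 10 × 0.478^2 × 0.522^3 = 0.324988
P(M+8) = 5 × 0.478^1 × 0.522^4 = 0.177452
P(M+10) = 0.522^5 = 0.038757
The M+6 peak is largest (0.324988); scaling to 100 gives 7.7 : 41.9 : 91.6 : 100.0 : 54.6 : 11.9.

7.7 : 41.9 : 91.6 : 100.0 : 54.6 : 11.9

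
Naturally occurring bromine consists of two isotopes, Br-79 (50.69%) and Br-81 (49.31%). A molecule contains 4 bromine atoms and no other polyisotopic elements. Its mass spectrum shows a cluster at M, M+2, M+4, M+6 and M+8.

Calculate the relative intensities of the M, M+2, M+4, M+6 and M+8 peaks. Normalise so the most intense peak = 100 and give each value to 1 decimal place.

Expanding (0.5069 + 0.4931)^4:
P(M) = 0.5069^4 = 0.066022
P(M+2) = 4 × 0.5069^3 × 0.4931^1 = 0.256899
P(M+4) = 6 × 0.5069^2 × 0.4931^2 = 0.374857
P(M+6) = 4 × 0.5069^1 × 0.4931^3 = 0.243101
P(M+8) = 0.4931^4 = 0.059121
The M+4 peak is largest (0.374857); scaling to 100 gives 17.6 : 68.5 : 100.0 : 64.9 : 15.8.

17.6 : 68.5 : 100.0 : 64.9 : 15.8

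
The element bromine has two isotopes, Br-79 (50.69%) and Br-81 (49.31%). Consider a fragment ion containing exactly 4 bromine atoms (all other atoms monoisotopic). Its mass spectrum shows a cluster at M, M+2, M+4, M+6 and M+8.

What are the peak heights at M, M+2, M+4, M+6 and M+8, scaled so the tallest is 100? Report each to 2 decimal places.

17.61 : 68.53 : 100.00 : 64.85 : 15.77

Expanding (0.5069 + 0.4931)^4:
P(M) = 0.5069^4 = 0.066022
P(M+2) = 4 × 0.5069^3 × 0.4931^1 = 0.256899
P(M+4) = 6 × 0.5069^2 × 0.4931^2 = 0.374857
P(M+6) = 4 × 0.5069^1 × 0.4931^3 = 0.243101
P(M+8) = 0.4931^4 = 0.059121
The M+4 peak is largest (0.374857); scaling to 100 gives 17.61 : 68.53 : 100.00 : 64.85 : 15.77.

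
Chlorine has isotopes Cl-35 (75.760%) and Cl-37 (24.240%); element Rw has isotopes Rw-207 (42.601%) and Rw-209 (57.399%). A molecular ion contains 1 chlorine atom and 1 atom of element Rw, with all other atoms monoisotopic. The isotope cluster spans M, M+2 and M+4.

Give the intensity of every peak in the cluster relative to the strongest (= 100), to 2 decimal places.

Chlorine pattern (n=1): 0.7576 : 0.2424
Element Rw pattern (n=1): 0.42601 : 0.57399
Convolve the two distributions (both contribute in 2-u steps):
  M: 0.7576×0.42601 = 0.322745
  M+2: 0.7576×0.57399 + 0.2424×0.42601 = 0.538120
  M+4: 0.2424×0.57399 = 0.139135
Scale to base peak (0.538120) = 100: 59.98 : 100.00 : 25.86

59.98 : 100.00 : 25.86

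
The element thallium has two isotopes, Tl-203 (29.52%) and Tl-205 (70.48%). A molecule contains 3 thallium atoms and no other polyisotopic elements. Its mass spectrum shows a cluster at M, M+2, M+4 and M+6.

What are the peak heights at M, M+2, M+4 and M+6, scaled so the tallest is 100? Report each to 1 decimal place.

5.8 : 41.9 : 100.0 : 79.6

Each Tl atom is independently Tl-203 (p = 0.2952) or Tl-205 (q = 0.7048); the cluster is the binomial expansion (p + q)^3.
P(M) = 0.2952^3 = 0.025725
P(M+2) = 3 × 0.2952^2 × 0.7048^1 = 0.184255
P(M+4) = 3 × 0.2952^1 × 0.7048^2 = 0.439916
P(M+6) = 0.7048^3 = 0.350104
The M+4 peak is largest (0.439916); scaling to 100 gives 5.8 : 41.9 : 100.0 : 79.6.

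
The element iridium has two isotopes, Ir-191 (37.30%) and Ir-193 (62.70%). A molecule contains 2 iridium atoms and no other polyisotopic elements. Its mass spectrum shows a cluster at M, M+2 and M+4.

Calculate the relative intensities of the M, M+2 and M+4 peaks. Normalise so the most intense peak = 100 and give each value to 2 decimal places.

29.74 : 100.00 : 84.05

The 2 Ir atoms are independent, so intensities follow the terms of (0.3730 + 0.6270)^2.
P(M) = 0.3730^2 = 0.139129
P(M+2) = 2 × 0.3730^1 × 0.6270^1 = 0.467742
P(M+4) = 0.6270^2 = 0.393129
The M+2 peak is largest (0.467742); scaling to 100 gives 29.74 : 100.00 : 84.05.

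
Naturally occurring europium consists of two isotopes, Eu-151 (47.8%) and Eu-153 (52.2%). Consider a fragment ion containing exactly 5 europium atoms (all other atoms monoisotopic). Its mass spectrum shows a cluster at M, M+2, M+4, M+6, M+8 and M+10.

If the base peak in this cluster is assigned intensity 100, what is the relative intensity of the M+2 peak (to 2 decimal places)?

41.93

Binomial terms of (0.478 + 0.522)^5: M 0.0250, M+2 0.1363, M+4 0.2976, M+6 0.3250, M+8 0.1775, M+10 0.0388 → M+6 is the base peak.
P(M+6) = C(5,3) × 0.478^2 × 0.522^3 = 10 × 0.228484 × 0.14223665 = 0.324988 (base)
P(M+2) = C(5,1) × 0.478^4 × 0.522^1 = 5 × 0.05220494 × 0.5220 = 0.136255
Relative intensity = 0.136255 / 0.324988 × 100 = 41.93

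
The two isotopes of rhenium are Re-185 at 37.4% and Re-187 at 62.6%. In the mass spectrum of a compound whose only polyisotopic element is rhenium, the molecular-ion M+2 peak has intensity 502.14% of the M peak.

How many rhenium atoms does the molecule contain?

The M+2/M ratio from n Re atoms is n · q/p = n · 0.626/0.374.
n = 5.0214 × 0.374/0.626 = 3.00 ≈ 3

3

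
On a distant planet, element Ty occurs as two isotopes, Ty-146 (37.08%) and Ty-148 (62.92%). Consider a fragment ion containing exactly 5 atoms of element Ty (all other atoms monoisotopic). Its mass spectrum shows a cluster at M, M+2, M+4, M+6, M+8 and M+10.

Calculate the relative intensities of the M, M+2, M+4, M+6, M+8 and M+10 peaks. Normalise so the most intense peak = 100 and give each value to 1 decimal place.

2.0 : 17.4 : 58.9 : 100.0 : 84.8 : 28.8

Each Ty atom is independently Ty-146 (p = 0.3708) or Ty-148 (q = 0.6292); the cluster is the binomial expansion (p + q)^5.
P(M) = 0.3708^5 = 0.007010
P(M+2) = 5 × 0.3708^4 × 0.6292^1 = 0.059473
P(M+4) = 10 × 0.3708^3 × 0.6292^2 = 0.201835
P(M+6) = 10 × 0.3708^2 × 0.6292^3 = 0.342488
P(M+8) = 5 × 0.3708^1 × 0.6292^4 = 0.290579
P(M+10) = 0.6292^5 = 0.098615
The M+6 peak is largest (0.342488); scaling to 100 gives 2.0 : 17.4 : 58.9 : 100.0 : 84.8 : 28.8.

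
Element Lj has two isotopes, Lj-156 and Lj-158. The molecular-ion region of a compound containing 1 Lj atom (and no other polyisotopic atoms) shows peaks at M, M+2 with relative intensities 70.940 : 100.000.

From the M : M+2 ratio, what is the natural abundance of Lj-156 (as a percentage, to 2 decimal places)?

41.50%

If p is the fraction of Lj that is Lj-156, then I(M+2)/I(M) = [C(1,1)·p^0·(1−p)] / p^1 = 1·(1−p)/p = 100.000/70.940 = 1.4096
(1−p)/p = 1.4096/1 = 1.4096  ⇒  p = 1/(1 + 1.4096) = 0.4150
Lj-156: 41.50%, Lj-158: 58.50%.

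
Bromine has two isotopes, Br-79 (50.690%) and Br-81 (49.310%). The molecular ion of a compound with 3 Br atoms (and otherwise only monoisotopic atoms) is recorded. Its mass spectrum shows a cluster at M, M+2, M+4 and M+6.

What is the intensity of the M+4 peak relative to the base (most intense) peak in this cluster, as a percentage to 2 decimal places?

Binomial terms of (0.50690 + 0.49310)^3: M 0.1302, M+2 0.3801, M+4 0.3698, M+6 0.1199 → M+2 is the base peak.
P(M+2) = C(3,1) × 0.50690^2 × 0.49310^1 = 3 × 0.25694761 × 0.4931 = 0.380103 (base)
P(M+4) = C(3,2) × 0.50690^1 × 0.49310^2 = 3 × 0.5069 × 0.24314761 = 0.369755
Relative intensity = 0.369755 / 0.380103 × 100 = 97.28

97.28%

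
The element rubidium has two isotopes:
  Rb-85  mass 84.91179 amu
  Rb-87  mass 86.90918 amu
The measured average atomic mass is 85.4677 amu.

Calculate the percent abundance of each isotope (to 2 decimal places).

Rb-85: 72.17%, Rb-87: 27.83%

Writing the weighted mean with unknown fraction x of Rb-85:
84.91179·x + 86.90918·(1 − x) = 85.4677
(84.91179 − 86.90918)·x = 85.4677 − 86.90918
x = -1.44148 / -1.99739 = 0.72168 → 72.17% Rb-85, 27.83% Rb-87.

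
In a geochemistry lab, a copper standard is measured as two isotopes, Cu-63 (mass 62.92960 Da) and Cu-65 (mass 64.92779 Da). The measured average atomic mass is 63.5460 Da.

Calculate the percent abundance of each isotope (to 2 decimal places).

Cu-63: 69.15%, Cu-65: 30.85%

Writing the weighted mean with unknown fraction x of Cu-63:
62.92960·x + 64.92779·(1 − x) = 63.5460
(62.92960 − 64.92779)·x = 63.5460 − 64.92779
x = -1.38179 / -1.99819 = 0.69152 → 69.15% Cu-63, 30.85% Cu-65.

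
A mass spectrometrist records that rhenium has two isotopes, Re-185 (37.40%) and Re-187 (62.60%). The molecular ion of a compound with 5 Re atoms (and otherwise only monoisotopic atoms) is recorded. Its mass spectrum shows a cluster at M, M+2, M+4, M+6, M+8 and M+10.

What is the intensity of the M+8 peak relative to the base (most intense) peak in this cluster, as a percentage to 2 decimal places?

Binomial terms of (0.3740 + 0.6260)^5: M 0.0073, M+2 0.0612, M+4 0.2050, M+6 0.3431, M+8 0.2872, M+10 0.0961 → M+6 is the base peak.
P(M+6) = C(5,3) × 0.3740^2 × 0.6260^3 = 10 × 0.139876 × 0.24531438 = 0.343136 (base)
P(M+8) = C(5,4) × 0.3740^1 × 0.6260^4 = 5 × 0.3740 × 0.1535668 = 0.287170
Relative intensity = 0.287170 / 0.343136 × 100 = 83.69

83.69%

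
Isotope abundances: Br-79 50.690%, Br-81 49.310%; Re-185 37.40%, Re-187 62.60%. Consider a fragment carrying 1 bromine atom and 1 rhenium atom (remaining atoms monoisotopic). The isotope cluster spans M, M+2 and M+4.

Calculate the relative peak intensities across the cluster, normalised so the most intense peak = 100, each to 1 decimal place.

Bromine pattern (n=1): 0.5069 : 0.4931
Rhenium pattern (n=1): 0.3740 : 0.6260
Convolve the two distributions (both contribute in 2-u steps):
  M: 0.5069×0.3740 = 0.189581
  M+2: 0.5069×0.6260 + 0.4931×0.3740 = 0.501739
  M+4: 0.4931×0.6260 = 0.308681
Scale to base peak (0.501739) = 100: 37.8 : 100.0 : 61.5

37.8 : 100.0 : 61.5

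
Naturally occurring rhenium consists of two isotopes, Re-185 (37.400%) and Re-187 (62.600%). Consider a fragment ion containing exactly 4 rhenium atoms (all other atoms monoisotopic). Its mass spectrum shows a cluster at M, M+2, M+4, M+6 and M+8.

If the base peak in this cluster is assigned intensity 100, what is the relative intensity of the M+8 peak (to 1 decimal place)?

Term probabilities: M 0.0196, M+2 0.1310, M+4 0.3289, M+6 0.3670, M+8 0.1536. Base peak = M+6.
P(M+6) = C(4,3) × 0.37400^1 × 0.62600^3 = 4 × 0.3740 × 0.24531438 = 0.366990 (base)
P(M+8) = C(4,4) × 0.37400^0 × 0.62600^4 = 1 × 1.0000 × 0.1535668 = 0.153567
Relative intensity = 0.153567 / 0.366990 × 100 = 41.8

41.8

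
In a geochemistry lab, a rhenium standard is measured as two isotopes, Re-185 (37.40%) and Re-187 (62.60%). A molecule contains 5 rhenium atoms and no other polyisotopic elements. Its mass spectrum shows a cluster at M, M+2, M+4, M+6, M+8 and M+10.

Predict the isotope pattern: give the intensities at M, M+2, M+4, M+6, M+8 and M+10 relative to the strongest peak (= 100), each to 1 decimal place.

2.1 : 17.8 : 59.7 : 100.0 : 83.7 : 28.0

Each Re atom is independently Re-185 (p = 0.3740) or Re-187 (q = 0.6260); the cluster is the binomial expansion (p + q)^5.
P(M) = 0.3740^5 = 0.007317
P(M+2) = 5 × 0.3740^4 × 0.6260^1 = 0.061239
P(M+4) = 10 × 0.3740^3 × 0.6260^2 = 0.205005
P(M+6) = 10 × 0.3740^2 × 0.6260^3 = 0.343136
P(M+8) = 5 × 0.3740^1 × 0.6260^4 = 0.287170
P(M+10) = 0.6260^5 = 0.096133
The M+6 peak is largest (0.343136); scaling to 100 gives 2.1 : 17.8 : 59.7 : 100.0 : 83.7 : 28.0.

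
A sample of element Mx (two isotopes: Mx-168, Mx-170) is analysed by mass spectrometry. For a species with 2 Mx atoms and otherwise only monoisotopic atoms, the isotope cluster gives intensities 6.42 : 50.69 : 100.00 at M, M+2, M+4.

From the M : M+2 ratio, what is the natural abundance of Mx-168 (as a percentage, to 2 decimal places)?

Write p for the Mx-168 fraction. I(M+2)/I(M) = [C(2,1)·p^1·(1−p)] / p^2 = 2·(1−p)/p = 50.69/6.42 = 7.8956
(1−p)/p = 7.8956/2 = 3.9478  ⇒  p = 1/(1 + 3.9478) = 0.2021
Mx-168: 20.21%, Mx-170: 79.79%.

20.21%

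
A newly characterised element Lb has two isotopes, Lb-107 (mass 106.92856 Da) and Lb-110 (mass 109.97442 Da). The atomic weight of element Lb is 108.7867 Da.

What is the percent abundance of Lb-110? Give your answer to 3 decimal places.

Writing the weighted mean with unknown fraction x of Lb-107:
106.92856·x + 109.97442·(1 − x) = 108.7867
(106.92856 − 109.97442)·x = 108.7867 − 109.97442
x = -1.18772 / -3.04586 = 0.38995 → 38.995% Lb-107, 61.005% Lb-110.

61.005%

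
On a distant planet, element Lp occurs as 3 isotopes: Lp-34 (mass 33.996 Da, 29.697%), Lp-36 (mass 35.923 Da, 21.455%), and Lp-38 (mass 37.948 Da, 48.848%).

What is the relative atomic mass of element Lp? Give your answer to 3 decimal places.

36.340 Da

The abundance-weighted mean is 0.29697 × 33.996 + 0.21455 × 35.923 + 0.48848 × 37.948
= 10.0958 + 7.7073 + 18.5368 = 36.3399 Da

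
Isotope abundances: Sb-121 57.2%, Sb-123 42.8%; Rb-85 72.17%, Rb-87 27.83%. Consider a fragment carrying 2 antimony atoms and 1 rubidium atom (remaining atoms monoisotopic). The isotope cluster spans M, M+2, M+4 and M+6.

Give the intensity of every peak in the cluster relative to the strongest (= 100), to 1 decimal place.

53.1 : 100.0 : 60.4 : 11.5

Antimony pattern (n=2): 0.327184 : 0.489632 : 0.183184
Rubidium pattern (n=1): 0.7217 : 0.2783
Convolve the two distributions (both contribute in 2-u steps):
  M: 0.327184×0.7217 = 0.236129
  M+2: 0.327184×0.2783 + 0.489632×0.7217 = 0.444423
  M+4: 0.489632×0.2783 + 0.183184×0.7217 = 0.268468
  M+6: 0.183184×0.2783 = 0.050980
Scale to base peak (0.444423) = 100: 53.1 : 100.0 : 60.4 : 11.5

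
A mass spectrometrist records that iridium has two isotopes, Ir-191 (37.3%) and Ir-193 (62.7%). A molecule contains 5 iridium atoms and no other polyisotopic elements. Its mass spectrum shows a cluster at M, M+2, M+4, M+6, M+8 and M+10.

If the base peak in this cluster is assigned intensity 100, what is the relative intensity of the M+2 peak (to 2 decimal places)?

17.70

Term probabilities: M 0.0072, M+2 0.0607, M+4 0.2040, M+6 0.3429, M+8 0.2882, M+10 0.0969. Base peak = M+6.
P(M+6) = C(5,3) × 0.373^2 × 0.627^3 = 10 × 0.139129 × 0.24649188 = 0.342942 (base)
P(M+2) = C(5,1) × 0.373^4 × 0.627^1 = 5 × 0.01935688 × 0.6270 = 0.060684
Relative intensity = 0.060684 / 0.342942 × 100 = 17.70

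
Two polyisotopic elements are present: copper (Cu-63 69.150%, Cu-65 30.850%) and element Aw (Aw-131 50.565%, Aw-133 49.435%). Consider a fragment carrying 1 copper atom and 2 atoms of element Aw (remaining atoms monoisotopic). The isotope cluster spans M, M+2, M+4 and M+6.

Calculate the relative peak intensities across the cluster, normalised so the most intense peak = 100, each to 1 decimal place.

Copper pattern (n=1): 0.6915 : 0.3085
Element Aw pattern (n=2): 0.25568192 : 0.49993615 : 0.24438192
Convolve the two distributions (both contribute in 2-u steps):
  M: 0.6915×0.25568192 = 0.176804
  M+2: 0.6915×0.49993615 + 0.3085×0.25568192 = 0.424584
  M+4: 0.6915×0.24438192 + 0.3085×0.49993615 = 0.323220
  M+6: 0.3085×0.24438192 = 0.075392
Scale to base peak (0.424584) = 100: 41.6 : 100.0 : 76.1 : 17.8

41.6 : 100.0 : 76.1 : 17.8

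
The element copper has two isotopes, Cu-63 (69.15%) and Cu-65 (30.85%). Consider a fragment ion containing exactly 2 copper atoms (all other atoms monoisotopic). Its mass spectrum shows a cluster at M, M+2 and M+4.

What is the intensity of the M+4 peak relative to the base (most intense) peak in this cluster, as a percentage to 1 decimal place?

(0.6915 + 0.3085)^2 gives M 0.4782, M+2 0.4267, M+4 0.0952; the largest is M.
P(M) = C(2,0) × 0.6915^2 × 0.3085^0 = 1 × 0.47817225 × 1.0000 = 0.478172 (base)
P(M+4) = C(2,2) × 0.6915^0 × 0.3085^2 = 1 × 1.0000 × 0.09517225 = 0.095172
Relative intensity = 0.095172 / 0.478172 × 100 = 19.9

19.9%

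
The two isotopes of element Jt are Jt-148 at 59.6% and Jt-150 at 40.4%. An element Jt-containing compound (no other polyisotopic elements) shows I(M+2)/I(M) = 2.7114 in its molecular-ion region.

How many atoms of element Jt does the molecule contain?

With n Jt atoms, P(M+2)/P(M) = C(n,1)·p^(n−1)q / p^n = n·q/p = n · 0.404/0.596.
n = 2.7114 × 0.596/0.404 = 4.00 ≈ 4

4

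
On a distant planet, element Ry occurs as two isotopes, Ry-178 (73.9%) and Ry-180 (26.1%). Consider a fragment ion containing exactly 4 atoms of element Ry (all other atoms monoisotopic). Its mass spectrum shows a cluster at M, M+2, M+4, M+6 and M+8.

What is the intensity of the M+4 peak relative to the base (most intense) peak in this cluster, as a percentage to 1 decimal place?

53.0%

Binomial terms of (0.739 + 0.261)^4: M 0.2982, M+2 0.4213, M+4 0.2232, M+6 0.0526, M+8 0.0046 → M+2 is the base peak.
P(M+2) = C(4,1) × 0.739^3 × 0.261^1 = 4 × 0.40358342 × 0.2610 = 0.421341 (base)
P(M+4) = C(4,2) × 0.739^2 × 0.261^2 = 6 × 0.546121 × 0.068121 = 0.223214
Relative intensity = 0.223214 / 0.421341 × 100 = 53.0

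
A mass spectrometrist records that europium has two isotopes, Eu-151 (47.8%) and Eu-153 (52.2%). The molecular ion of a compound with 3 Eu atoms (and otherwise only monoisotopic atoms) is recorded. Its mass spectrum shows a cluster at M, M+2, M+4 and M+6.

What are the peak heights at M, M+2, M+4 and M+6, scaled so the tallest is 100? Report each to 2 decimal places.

The 3 Eu atoms are independent, so intensities follow the terms of (0.478 + 0.522)^3.
P(M) = 0.478^3 = 0.109215
P(M+2) = 3 × 0.478^2 × 0.522^1 = 0.357806
P(M+4) = 3 × 0.478^1 × 0.522^2 = 0.390742
P(M+6) = 0.522^3 = 0.142237
The M+4 peak is largest (0.390742); scaling to 100 gives 27.95 : 91.57 : 100.00 : 36.40.

27.95 : 91.57 : 100.00 : 36.40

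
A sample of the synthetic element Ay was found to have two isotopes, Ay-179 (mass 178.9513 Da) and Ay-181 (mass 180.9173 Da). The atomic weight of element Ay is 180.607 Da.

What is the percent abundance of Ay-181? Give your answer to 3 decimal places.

84.217%

Let x be the fractional abundance of Ay-179; then Ay-181 has abundance 1 − x.
178.9513·x + 180.9173·(1 − x) = 180.607
(178.9513 − 180.9173)·x = 180.607 − 180.9173
x = -0.3103 / -1.9660 = 0.15783 → 15.783% Ay-179, 84.217% Ay-181.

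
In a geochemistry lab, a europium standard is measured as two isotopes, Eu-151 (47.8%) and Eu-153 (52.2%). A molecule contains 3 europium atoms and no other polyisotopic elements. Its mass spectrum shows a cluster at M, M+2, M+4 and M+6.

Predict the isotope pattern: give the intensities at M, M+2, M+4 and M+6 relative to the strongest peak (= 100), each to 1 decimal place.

The 3 Eu atoms are independent, so intensities follow the terms of (0.478 + 0.522)^3.
P(M) = 0.478^3 = 0.109215
P(M+2) = 3 × 0.478^2 × 0.522^1 = 0.357806
P(M+4) = 3 × 0.478^1 × 0.522^2 = 0.390742
P(M+6) = 0.522^3 = 0.142237
The M+4 peak is largest (0.390742); scaling to 100 gives 28.0 : 91.6 : 100.0 : 36.4.

28.0 : 91.6 : 100.0 : 36.4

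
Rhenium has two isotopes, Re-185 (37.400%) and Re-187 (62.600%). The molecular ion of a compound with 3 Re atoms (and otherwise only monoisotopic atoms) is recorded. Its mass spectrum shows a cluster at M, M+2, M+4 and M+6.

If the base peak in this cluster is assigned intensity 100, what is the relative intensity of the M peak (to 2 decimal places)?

Binomial terms of (0.37400 + 0.62600)^3: M 0.0523, M+2 0.2627, M+4 0.4397, M+6 0.2453 → M+4 is the base peak.
P(M+4) = C(3,2) × 0.37400^1 × 0.62600^2 = 3 × 0.3740 × 0.391876 = 0.439685 (base)
P(M) = C(3,0) × 0.37400^3 × 0.62600^0 = 1 × 0.05231362 × 1.0000 = 0.052314
Relative intensity = 0.052314 / 0.439685 × 100 = 11.90

11.90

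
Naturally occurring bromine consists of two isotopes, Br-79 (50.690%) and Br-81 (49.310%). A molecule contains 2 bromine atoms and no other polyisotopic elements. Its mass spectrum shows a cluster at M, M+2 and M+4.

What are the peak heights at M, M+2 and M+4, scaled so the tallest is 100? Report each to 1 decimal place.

51.4 : 100.0 : 48.6

Expanding (0.50690 + 0.49310)^2:
P(M) = 0.50690^2 = 0.256948
P(M+2) = 2 × 0.50690^1 × 0.49310^1 = 0.499905
P(M+4) = 0.49310^2 = 0.243148
The M+2 peak is largest (0.499905); scaling to 100 gives 51.4 : 100.0 : 48.6.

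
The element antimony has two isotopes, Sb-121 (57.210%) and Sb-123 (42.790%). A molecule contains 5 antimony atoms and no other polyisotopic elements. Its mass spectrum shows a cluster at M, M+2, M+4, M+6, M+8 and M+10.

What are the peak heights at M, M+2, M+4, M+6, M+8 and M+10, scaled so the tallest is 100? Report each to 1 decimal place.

Expanding (0.57210 + 0.42790)^5:
P(M) = 0.57210^5 = 0.061286
P(M+2) = 5 × 0.57210^4 × 0.42790^1 = 0.229192
P(M+4) = 10 × 0.57210^3 × 0.42790^2 = 0.342847
P(M+6) = 10 × 0.57210^2 × 0.42790^3 = 0.256431
P(M+8) = 5 × 0.57210^1 × 0.42790^4 = 0.095898
P(M+10) = 0.42790^5 = 0.014345
The M+4 peak is largest (0.342847); scaling to 100 gives 17.9 : 66.8 : 100.0 : 74.8 : 28.0 : 4.2.

17.9 : 66.8 : 100.0 : 74.8 : 28.0 : 4.2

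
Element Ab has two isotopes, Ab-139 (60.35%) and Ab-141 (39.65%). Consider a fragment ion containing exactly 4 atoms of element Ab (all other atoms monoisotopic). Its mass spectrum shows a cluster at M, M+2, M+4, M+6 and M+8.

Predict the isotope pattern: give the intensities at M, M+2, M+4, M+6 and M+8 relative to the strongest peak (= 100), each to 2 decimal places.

The 4 Ab atoms are independent, so intensities follow the terms of (0.6035 + 0.3965)^4.
P(M) = 0.6035^4 = 0.132651
P(M+2) = 4 × 0.6035^3 × 0.3965^1 = 0.348606
P(M+4) = 6 × 0.6035^2 × 0.3965^2 = 0.343552
P(M+6) = 4 × 0.6035^1 × 0.3965^3 = 0.150476
P(M+8) = 0.3965^4 = 0.024716
The M+2 peak is largest (0.348606); scaling to 100 gives 38.05 : 100.00 : 98.55 : 43.17 : 7.09.

38.05 : 100.00 : 98.55 : 43.17 : 7.09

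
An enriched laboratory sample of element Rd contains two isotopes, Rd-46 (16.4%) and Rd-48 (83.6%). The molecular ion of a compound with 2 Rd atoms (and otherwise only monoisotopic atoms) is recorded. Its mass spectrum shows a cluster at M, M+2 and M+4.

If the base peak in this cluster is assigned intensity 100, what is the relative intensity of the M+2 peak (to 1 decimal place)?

(0.164 + 0.836)^2 gives M 0.0269, M+2 0.2742, M+4 0.6989; the largest is M+4.
P(M+4) = C(2,2) × 0.164^0 × 0.836^2 = 1 × 1.0000 × 0.698896 = 0.698896 (base)
P(M+2) = C(2,1) × 0.164^1 × 0.836^1 = 2 × 0.1640 × 0.8360 = 0.274208
Relative intensity = 0.274208 / 0.698896 × 100 = 39.2

39.2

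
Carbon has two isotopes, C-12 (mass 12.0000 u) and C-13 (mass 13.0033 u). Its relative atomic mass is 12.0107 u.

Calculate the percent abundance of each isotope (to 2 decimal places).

C-12: 98.93%, C-13: 1.07%

Writing the weighted mean with unknown fraction x of C-12:
12.0000·x + 13.0033·(1 − x) = 12.0107
(12.0000 − 13.0033)·x = 12.0107 − 13.0033
x = -0.9926 / -1.0033 = 0.98934 → 98.93% C-12, 1.07% C-13.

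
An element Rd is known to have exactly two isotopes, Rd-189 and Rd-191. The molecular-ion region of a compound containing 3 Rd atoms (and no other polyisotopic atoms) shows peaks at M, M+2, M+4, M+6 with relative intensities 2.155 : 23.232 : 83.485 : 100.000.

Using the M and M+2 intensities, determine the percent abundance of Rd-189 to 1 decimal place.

21.8%

Let p = fractional abundance of Rd-189. I(M+2)/I(M) = [C(3,1)·p^2·(1−p)] / p^3 = 3·(1−p)/p = 23.232/2.155 = 10.7805
(1−p)/p = 10.7805/3 = 3.5935  ⇒  p = 1/(1 + 3.5935) = 0.2177
Rd-189: 21.8%, Rd-191: 78.2%.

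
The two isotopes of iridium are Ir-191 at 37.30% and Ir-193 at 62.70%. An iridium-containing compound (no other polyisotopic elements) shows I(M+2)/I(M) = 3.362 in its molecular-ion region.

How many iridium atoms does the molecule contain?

For n independent Ir atoms, I(M+2)/I(M) = n · (abundance Ir-193) / (abundance Ir-191) = n · 0.6270/0.3730.
n = 3.362 × 0.3730/0.6270 = 2.00 ≈ 2

2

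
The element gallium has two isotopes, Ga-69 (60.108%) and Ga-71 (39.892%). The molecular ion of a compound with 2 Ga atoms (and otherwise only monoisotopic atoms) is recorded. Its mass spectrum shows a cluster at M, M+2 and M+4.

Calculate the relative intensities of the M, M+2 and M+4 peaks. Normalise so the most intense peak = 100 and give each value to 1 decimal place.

75.3 : 100.0 : 33.2

Expanding (0.60108 + 0.39892)^2:
P(M) = 0.60108^2 = 0.361297
P(M+2) = 2 × 0.60108^1 × 0.39892^1 = 0.479566
P(M+4) = 0.39892^2 = 0.159137
The M+2 peak is largest (0.479566); scaling to 100 gives 75.3 : 100.0 : 33.2.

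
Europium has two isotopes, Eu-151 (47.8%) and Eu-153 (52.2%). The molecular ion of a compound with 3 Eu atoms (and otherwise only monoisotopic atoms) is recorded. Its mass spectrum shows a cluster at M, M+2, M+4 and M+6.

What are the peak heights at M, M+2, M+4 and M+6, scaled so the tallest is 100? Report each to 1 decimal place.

Expanding (0.478 + 0.522)^3:
P(M) = 0.478^3 = 0.109215
P(M+2) = 3 × 0.478^2 × 0.522^1 = 0.357806
P(M+4) = 3 × 0.478^1 × 0.522^2 = 0.390742
P(M+6) = 0.522^3 = 0.142237
The M+4 peak is largest (0.390742); scaling to 100 gives 28.0 : 91.6 : 100.0 : 36.4.

28.0 : 91.6 : 100.0 : 36.4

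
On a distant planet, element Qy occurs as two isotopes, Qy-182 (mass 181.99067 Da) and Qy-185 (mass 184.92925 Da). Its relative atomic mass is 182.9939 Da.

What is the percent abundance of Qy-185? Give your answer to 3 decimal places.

34.140%

Writing the weighted mean with unknown fraction x of Qy-182:
181.99067·x + 184.92925·(1 − x) = 182.9939
(181.99067 − 184.92925)·x = 182.9939 − 184.92925
x = -1.93535 / -2.93858 = 0.65860 → 65.860% Qy-182, 34.140% Qy-185.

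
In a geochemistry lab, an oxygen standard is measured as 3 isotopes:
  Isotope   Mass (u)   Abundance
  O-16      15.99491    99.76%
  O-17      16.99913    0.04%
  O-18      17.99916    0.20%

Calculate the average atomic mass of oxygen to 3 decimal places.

15.999 u

Ar = Σ fᵢ·mᵢ = 0.9976 × 15.99491 + 0.0004 × 16.99913 + 0.0020 × 17.99916
= 15.956522 + 0.006800 + 0.035998 = 15.999320 u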